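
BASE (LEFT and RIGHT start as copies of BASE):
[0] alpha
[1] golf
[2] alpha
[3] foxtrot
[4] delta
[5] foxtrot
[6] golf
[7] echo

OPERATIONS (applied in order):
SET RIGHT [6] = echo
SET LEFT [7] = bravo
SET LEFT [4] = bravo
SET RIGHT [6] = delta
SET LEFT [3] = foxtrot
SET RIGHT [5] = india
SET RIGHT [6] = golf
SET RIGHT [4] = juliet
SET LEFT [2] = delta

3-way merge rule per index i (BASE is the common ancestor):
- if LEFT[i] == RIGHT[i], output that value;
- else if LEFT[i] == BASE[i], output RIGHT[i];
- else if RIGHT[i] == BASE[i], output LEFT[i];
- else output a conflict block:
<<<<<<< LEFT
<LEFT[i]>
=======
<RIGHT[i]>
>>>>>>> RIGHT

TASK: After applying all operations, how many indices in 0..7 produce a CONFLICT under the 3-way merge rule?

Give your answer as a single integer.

Final LEFT:  [alpha, golf, delta, foxtrot, bravo, foxtrot, golf, bravo]
Final RIGHT: [alpha, golf, alpha, foxtrot, juliet, india, golf, echo]
i=0: L=alpha R=alpha -> agree -> alpha
i=1: L=golf R=golf -> agree -> golf
i=2: L=delta, R=alpha=BASE -> take LEFT -> delta
i=3: L=foxtrot R=foxtrot -> agree -> foxtrot
i=4: BASE=delta L=bravo R=juliet all differ -> CONFLICT
i=5: L=foxtrot=BASE, R=india -> take RIGHT -> india
i=6: L=golf R=golf -> agree -> golf
i=7: L=bravo, R=echo=BASE -> take LEFT -> bravo
Conflict count: 1

Answer: 1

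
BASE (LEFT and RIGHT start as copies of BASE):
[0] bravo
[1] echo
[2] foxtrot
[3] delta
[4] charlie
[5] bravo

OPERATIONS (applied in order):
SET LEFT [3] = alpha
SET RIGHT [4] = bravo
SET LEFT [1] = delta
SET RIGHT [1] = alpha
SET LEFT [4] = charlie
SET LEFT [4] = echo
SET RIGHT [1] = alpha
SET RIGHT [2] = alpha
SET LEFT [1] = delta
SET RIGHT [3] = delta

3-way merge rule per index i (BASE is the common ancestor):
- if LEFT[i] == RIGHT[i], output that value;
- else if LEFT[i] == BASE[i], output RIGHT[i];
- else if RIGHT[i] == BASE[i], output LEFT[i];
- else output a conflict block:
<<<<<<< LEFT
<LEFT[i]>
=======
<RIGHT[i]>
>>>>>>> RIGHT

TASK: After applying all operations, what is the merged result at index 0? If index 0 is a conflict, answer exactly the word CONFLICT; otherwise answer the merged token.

Answer: bravo

Derivation:
Final LEFT:  [bravo, delta, foxtrot, alpha, echo, bravo]
Final RIGHT: [bravo, alpha, alpha, delta, bravo, bravo]
i=0: L=bravo R=bravo -> agree -> bravo
i=1: BASE=echo L=delta R=alpha all differ -> CONFLICT
i=2: L=foxtrot=BASE, R=alpha -> take RIGHT -> alpha
i=3: L=alpha, R=delta=BASE -> take LEFT -> alpha
i=4: BASE=charlie L=echo R=bravo all differ -> CONFLICT
i=5: L=bravo R=bravo -> agree -> bravo
Index 0 -> bravo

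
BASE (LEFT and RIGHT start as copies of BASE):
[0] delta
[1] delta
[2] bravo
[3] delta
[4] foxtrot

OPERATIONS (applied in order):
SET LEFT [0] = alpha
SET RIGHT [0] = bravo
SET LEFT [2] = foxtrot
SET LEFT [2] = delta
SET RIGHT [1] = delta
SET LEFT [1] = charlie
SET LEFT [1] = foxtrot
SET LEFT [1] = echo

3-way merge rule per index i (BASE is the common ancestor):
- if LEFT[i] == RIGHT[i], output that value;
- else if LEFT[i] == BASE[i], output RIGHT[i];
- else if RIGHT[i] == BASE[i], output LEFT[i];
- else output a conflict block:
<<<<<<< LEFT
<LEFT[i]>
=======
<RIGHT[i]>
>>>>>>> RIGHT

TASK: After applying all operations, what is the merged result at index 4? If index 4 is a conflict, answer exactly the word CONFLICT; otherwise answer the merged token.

Answer: foxtrot

Derivation:
Final LEFT:  [alpha, echo, delta, delta, foxtrot]
Final RIGHT: [bravo, delta, bravo, delta, foxtrot]
i=0: BASE=delta L=alpha R=bravo all differ -> CONFLICT
i=1: L=echo, R=delta=BASE -> take LEFT -> echo
i=2: L=delta, R=bravo=BASE -> take LEFT -> delta
i=3: L=delta R=delta -> agree -> delta
i=4: L=foxtrot R=foxtrot -> agree -> foxtrot
Index 4 -> foxtrot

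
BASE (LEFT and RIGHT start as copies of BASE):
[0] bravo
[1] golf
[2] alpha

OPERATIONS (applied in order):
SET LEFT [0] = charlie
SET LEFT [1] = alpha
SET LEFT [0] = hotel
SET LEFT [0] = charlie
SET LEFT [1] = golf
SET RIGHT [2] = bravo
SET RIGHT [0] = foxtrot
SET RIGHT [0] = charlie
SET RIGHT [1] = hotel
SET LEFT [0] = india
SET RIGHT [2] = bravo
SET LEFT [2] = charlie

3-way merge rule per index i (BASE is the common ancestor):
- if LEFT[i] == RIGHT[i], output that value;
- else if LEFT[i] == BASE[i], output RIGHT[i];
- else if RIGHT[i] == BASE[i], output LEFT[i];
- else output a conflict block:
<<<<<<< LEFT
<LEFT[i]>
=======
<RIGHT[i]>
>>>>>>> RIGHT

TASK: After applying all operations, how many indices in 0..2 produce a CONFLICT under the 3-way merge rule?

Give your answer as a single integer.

Answer: 2

Derivation:
Final LEFT:  [india, golf, charlie]
Final RIGHT: [charlie, hotel, bravo]
i=0: BASE=bravo L=india R=charlie all differ -> CONFLICT
i=1: L=golf=BASE, R=hotel -> take RIGHT -> hotel
i=2: BASE=alpha L=charlie R=bravo all differ -> CONFLICT
Conflict count: 2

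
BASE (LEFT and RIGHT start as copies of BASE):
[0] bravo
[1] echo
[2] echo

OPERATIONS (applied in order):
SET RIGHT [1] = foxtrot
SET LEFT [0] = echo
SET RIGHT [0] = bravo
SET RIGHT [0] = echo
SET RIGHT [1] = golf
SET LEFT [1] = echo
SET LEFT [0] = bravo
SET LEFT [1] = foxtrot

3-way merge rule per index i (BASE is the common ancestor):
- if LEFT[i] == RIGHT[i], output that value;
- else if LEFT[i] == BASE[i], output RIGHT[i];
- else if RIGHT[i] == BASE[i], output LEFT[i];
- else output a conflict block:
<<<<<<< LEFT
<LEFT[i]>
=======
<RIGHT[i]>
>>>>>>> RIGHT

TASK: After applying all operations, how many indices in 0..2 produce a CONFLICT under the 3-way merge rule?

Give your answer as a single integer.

Final LEFT:  [bravo, foxtrot, echo]
Final RIGHT: [echo, golf, echo]
i=0: L=bravo=BASE, R=echo -> take RIGHT -> echo
i=1: BASE=echo L=foxtrot R=golf all differ -> CONFLICT
i=2: L=echo R=echo -> agree -> echo
Conflict count: 1

Answer: 1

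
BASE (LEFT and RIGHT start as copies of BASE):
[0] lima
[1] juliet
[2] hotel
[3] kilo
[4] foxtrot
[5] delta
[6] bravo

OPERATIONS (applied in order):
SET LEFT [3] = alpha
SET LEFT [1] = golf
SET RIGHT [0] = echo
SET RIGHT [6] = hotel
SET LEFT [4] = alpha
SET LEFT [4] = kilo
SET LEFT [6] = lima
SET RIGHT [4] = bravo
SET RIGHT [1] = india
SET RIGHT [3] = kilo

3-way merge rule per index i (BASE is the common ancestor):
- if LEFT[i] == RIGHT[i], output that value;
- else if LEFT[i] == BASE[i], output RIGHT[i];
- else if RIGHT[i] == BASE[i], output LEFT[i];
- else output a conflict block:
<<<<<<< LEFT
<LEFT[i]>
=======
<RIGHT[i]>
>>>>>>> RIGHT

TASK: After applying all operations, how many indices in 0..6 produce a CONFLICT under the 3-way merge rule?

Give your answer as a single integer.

Answer: 3

Derivation:
Final LEFT:  [lima, golf, hotel, alpha, kilo, delta, lima]
Final RIGHT: [echo, india, hotel, kilo, bravo, delta, hotel]
i=0: L=lima=BASE, R=echo -> take RIGHT -> echo
i=1: BASE=juliet L=golf R=india all differ -> CONFLICT
i=2: L=hotel R=hotel -> agree -> hotel
i=3: L=alpha, R=kilo=BASE -> take LEFT -> alpha
i=4: BASE=foxtrot L=kilo R=bravo all differ -> CONFLICT
i=5: L=delta R=delta -> agree -> delta
i=6: BASE=bravo L=lima R=hotel all differ -> CONFLICT
Conflict count: 3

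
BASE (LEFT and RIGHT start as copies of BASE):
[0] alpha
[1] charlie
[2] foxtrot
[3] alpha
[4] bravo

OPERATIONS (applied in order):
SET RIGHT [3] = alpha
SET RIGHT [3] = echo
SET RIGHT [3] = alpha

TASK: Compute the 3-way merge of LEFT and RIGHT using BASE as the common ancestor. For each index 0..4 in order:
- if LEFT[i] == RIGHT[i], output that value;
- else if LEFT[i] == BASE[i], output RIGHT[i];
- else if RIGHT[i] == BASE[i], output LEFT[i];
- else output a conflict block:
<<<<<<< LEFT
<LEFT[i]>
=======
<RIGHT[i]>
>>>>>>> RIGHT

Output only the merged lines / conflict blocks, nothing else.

Answer: alpha
charlie
foxtrot
alpha
bravo

Derivation:
Final LEFT:  [alpha, charlie, foxtrot, alpha, bravo]
Final RIGHT: [alpha, charlie, foxtrot, alpha, bravo]
i=0: L=alpha R=alpha -> agree -> alpha
i=1: L=charlie R=charlie -> agree -> charlie
i=2: L=foxtrot R=foxtrot -> agree -> foxtrot
i=3: L=alpha R=alpha -> agree -> alpha
i=4: L=bravo R=bravo -> agree -> bravo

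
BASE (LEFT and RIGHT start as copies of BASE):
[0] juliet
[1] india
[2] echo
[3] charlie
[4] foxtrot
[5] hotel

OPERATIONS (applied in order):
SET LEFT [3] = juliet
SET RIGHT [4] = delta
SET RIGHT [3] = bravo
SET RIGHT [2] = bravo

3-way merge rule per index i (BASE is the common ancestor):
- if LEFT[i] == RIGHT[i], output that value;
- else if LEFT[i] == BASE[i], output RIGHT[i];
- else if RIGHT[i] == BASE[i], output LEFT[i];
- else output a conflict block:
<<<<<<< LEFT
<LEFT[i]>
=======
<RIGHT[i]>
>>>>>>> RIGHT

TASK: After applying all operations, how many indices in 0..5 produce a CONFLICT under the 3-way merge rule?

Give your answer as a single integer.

Answer: 1

Derivation:
Final LEFT:  [juliet, india, echo, juliet, foxtrot, hotel]
Final RIGHT: [juliet, india, bravo, bravo, delta, hotel]
i=0: L=juliet R=juliet -> agree -> juliet
i=1: L=india R=india -> agree -> india
i=2: L=echo=BASE, R=bravo -> take RIGHT -> bravo
i=3: BASE=charlie L=juliet R=bravo all differ -> CONFLICT
i=4: L=foxtrot=BASE, R=delta -> take RIGHT -> delta
i=5: L=hotel R=hotel -> agree -> hotel
Conflict count: 1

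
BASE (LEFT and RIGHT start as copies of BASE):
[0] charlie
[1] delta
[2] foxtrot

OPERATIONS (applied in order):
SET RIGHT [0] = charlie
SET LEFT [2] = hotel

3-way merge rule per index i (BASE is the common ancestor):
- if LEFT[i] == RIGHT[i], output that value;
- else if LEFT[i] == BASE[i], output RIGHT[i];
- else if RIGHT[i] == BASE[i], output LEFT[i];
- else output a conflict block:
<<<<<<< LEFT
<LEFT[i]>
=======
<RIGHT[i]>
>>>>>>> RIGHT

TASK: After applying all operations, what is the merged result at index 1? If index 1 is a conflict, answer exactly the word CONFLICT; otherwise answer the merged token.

Answer: delta

Derivation:
Final LEFT:  [charlie, delta, hotel]
Final RIGHT: [charlie, delta, foxtrot]
i=0: L=charlie R=charlie -> agree -> charlie
i=1: L=delta R=delta -> agree -> delta
i=2: L=hotel, R=foxtrot=BASE -> take LEFT -> hotel
Index 1 -> delta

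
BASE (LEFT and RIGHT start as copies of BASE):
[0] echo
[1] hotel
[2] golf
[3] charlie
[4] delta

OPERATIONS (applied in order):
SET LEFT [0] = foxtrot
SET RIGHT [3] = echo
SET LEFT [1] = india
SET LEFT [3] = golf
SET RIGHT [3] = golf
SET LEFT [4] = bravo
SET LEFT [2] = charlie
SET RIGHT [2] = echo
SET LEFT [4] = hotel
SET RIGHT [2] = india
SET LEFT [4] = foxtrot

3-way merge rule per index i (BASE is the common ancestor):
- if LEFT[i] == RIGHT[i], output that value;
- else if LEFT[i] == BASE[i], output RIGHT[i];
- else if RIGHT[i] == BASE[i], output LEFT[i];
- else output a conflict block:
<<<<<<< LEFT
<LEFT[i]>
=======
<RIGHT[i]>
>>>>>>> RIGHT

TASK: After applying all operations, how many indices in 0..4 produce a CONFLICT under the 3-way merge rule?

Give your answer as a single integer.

Final LEFT:  [foxtrot, india, charlie, golf, foxtrot]
Final RIGHT: [echo, hotel, india, golf, delta]
i=0: L=foxtrot, R=echo=BASE -> take LEFT -> foxtrot
i=1: L=india, R=hotel=BASE -> take LEFT -> india
i=2: BASE=golf L=charlie R=india all differ -> CONFLICT
i=3: L=golf R=golf -> agree -> golf
i=4: L=foxtrot, R=delta=BASE -> take LEFT -> foxtrot
Conflict count: 1

Answer: 1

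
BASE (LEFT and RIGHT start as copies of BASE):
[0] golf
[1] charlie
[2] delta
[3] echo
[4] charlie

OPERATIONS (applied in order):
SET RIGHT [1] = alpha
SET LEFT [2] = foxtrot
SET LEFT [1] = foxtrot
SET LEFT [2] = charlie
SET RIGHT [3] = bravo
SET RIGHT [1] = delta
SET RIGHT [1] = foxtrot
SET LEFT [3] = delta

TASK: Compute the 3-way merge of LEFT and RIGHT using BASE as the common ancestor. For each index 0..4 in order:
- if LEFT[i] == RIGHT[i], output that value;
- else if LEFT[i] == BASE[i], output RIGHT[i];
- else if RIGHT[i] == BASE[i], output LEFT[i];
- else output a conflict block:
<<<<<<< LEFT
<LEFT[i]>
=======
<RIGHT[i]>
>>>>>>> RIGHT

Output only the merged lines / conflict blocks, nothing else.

Answer: golf
foxtrot
charlie
<<<<<<< LEFT
delta
=======
bravo
>>>>>>> RIGHT
charlie

Derivation:
Final LEFT:  [golf, foxtrot, charlie, delta, charlie]
Final RIGHT: [golf, foxtrot, delta, bravo, charlie]
i=0: L=golf R=golf -> agree -> golf
i=1: L=foxtrot R=foxtrot -> agree -> foxtrot
i=2: L=charlie, R=delta=BASE -> take LEFT -> charlie
i=3: BASE=echo L=delta R=bravo all differ -> CONFLICT
i=4: L=charlie R=charlie -> agree -> charlie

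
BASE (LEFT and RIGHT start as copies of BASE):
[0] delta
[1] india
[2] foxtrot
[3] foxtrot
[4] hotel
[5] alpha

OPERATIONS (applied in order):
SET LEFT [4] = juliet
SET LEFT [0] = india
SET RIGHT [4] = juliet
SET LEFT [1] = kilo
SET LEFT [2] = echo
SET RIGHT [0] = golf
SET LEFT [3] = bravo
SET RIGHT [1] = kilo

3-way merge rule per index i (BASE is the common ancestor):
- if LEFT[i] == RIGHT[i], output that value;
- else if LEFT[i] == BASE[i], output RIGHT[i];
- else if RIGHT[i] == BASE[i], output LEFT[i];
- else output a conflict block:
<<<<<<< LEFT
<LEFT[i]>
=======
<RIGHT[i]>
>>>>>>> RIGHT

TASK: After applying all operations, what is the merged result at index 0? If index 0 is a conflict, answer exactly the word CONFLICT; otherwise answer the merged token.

Final LEFT:  [india, kilo, echo, bravo, juliet, alpha]
Final RIGHT: [golf, kilo, foxtrot, foxtrot, juliet, alpha]
i=0: BASE=delta L=india R=golf all differ -> CONFLICT
i=1: L=kilo R=kilo -> agree -> kilo
i=2: L=echo, R=foxtrot=BASE -> take LEFT -> echo
i=3: L=bravo, R=foxtrot=BASE -> take LEFT -> bravo
i=4: L=juliet R=juliet -> agree -> juliet
i=5: L=alpha R=alpha -> agree -> alpha
Index 0 -> CONFLICT

Answer: CONFLICT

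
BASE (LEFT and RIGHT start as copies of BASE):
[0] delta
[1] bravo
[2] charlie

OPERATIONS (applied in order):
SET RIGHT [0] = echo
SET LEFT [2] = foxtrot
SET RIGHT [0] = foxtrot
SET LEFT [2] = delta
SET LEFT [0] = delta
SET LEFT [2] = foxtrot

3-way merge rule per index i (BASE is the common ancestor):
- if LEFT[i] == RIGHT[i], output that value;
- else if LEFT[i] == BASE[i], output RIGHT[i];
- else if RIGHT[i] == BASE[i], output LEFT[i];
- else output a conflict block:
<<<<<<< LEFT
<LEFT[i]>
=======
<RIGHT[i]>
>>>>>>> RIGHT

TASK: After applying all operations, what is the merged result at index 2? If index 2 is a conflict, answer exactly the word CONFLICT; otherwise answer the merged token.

Final LEFT:  [delta, bravo, foxtrot]
Final RIGHT: [foxtrot, bravo, charlie]
i=0: L=delta=BASE, R=foxtrot -> take RIGHT -> foxtrot
i=1: L=bravo R=bravo -> agree -> bravo
i=2: L=foxtrot, R=charlie=BASE -> take LEFT -> foxtrot
Index 2 -> foxtrot

Answer: foxtrot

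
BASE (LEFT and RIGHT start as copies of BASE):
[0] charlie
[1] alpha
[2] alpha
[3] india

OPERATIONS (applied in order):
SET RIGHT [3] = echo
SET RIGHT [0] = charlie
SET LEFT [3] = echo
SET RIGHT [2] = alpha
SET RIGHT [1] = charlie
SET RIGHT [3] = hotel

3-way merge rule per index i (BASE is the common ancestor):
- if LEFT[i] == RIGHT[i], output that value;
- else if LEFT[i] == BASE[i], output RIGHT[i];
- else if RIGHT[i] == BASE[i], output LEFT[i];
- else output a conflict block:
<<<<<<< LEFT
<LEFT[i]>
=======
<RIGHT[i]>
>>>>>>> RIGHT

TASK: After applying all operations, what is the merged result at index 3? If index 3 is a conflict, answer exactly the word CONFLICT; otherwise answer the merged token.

Final LEFT:  [charlie, alpha, alpha, echo]
Final RIGHT: [charlie, charlie, alpha, hotel]
i=0: L=charlie R=charlie -> agree -> charlie
i=1: L=alpha=BASE, R=charlie -> take RIGHT -> charlie
i=2: L=alpha R=alpha -> agree -> alpha
i=3: BASE=india L=echo R=hotel all differ -> CONFLICT
Index 3 -> CONFLICT

Answer: CONFLICT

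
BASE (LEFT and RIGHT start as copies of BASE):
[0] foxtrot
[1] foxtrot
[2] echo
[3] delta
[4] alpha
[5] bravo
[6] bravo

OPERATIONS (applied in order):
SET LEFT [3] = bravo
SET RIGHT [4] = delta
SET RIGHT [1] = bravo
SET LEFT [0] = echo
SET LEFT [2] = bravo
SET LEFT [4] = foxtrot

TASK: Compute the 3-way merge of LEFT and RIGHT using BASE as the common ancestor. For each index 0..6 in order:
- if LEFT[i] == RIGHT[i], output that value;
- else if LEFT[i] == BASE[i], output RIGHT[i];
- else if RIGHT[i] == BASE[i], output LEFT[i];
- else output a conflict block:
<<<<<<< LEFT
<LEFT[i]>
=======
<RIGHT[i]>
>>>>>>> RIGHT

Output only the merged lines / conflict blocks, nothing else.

Answer: echo
bravo
bravo
bravo
<<<<<<< LEFT
foxtrot
=======
delta
>>>>>>> RIGHT
bravo
bravo

Derivation:
Final LEFT:  [echo, foxtrot, bravo, bravo, foxtrot, bravo, bravo]
Final RIGHT: [foxtrot, bravo, echo, delta, delta, bravo, bravo]
i=0: L=echo, R=foxtrot=BASE -> take LEFT -> echo
i=1: L=foxtrot=BASE, R=bravo -> take RIGHT -> bravo
i=2: L=bravo, R=echo=BASE -> take LEFT -> bravo
i=3: L=bravo, R=delta=BASE -> take LEFT -> bravo
i=4: BASE=alpha L=foxtrot R=delta all differ -> CONFLICT
i=5: L=bravo R=bravo -> agree -> bravo
i=6: L=bravo R=bravo -> agree -> bravo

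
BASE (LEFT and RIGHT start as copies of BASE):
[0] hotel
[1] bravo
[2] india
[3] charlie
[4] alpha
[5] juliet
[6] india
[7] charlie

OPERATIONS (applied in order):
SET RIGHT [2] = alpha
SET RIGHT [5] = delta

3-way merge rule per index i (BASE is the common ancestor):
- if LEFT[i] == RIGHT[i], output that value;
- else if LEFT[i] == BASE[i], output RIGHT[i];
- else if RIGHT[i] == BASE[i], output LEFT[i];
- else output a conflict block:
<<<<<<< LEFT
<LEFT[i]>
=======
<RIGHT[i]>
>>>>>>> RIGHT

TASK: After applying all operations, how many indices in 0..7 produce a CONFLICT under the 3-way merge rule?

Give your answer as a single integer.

Final LEFT:  [hotel, bravo, india, charlie, alpha, juliet, india, charlie]
Final RIGHT: [hotel, bravo, alpha, charlie, alpha, delta, india, charlie]
i=0: L=hotel R=hotel -> agree -> hotel
i=1: L=bravo R=bravo -> agree -> bravo
i=2: L=india=BASE, R=alpha -> take RIGHT -> alpha
i=3: L=charlie R=charlie -> agree -> charlie
i=4: L=alpha R=alpha -> agree -> alpha
i=5: L=juliet=BASE, R=delta -> take RIGHT -> delta
i=6: L=india R=india -> agree -> india
i=7: L=charlie R=charlie -> agree -> charlie
Conflict count: 0

Answer: 0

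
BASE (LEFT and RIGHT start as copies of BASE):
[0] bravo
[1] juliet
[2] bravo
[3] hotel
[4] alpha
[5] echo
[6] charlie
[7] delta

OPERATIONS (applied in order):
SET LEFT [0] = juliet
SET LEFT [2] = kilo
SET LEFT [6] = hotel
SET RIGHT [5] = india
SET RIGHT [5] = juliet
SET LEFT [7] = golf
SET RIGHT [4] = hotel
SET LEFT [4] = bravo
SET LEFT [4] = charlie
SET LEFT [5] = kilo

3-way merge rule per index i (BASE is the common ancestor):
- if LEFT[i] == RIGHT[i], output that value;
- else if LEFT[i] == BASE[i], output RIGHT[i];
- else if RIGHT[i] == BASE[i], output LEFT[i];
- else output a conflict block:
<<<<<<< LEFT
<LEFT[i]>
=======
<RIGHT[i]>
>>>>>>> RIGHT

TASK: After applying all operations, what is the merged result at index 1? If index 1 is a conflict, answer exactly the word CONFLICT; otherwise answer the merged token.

Answer: juliet

Derivation:
Final LEFT:  [juliet, juliet, kilo, hotel, charlie, kilo, hotel, golf]
Final RIGHT: [bravo, juliet, bravo, hotel, hotel, juliet, charlie, delta]
i=0: L=juliet, R=bravo=BASE -> take LEFT -> juliet
i=1: L=juliet R=juliet -> agree -> juliet
i=2: L=kilo, R=bravo=BASE -> take LEFT -> kilo
i=3: L=hotel R=hotel -> agree -> hotel
i=4: BASE=alpha L=charlie R=hotel all differ -> CONFLICT
i=5: BASE=echo L=kilo R=juliet all differ -> CONFLICT
i=6: L=hotel, R=charlie=BASE -> take LEFT -> hotel
i=7: L=golf, R=delta=BASE -> take LEFT -> golf
Index 1 -> juliet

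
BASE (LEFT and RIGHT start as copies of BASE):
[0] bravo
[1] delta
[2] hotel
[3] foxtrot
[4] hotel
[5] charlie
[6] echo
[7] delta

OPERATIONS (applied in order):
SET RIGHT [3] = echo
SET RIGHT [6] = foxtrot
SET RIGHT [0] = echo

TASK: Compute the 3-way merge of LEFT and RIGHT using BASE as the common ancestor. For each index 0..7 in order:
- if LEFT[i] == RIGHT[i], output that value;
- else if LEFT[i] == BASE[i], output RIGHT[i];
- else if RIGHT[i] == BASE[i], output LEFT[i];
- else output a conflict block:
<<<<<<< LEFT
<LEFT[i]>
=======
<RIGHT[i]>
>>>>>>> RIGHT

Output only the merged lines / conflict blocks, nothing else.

Answer: echo
delta
hotel
echo
hotel
charlie
foxtrot
delta

Derivation:
Final LEFT:  [bravo, delta, hotel, foxtrot, hotel, charlie, echo, delta]
Final RIGHT: [echo, delta, hotel, echo, hotel, charlie, foxtrot, delta]
i=0: L=bravo=BASE, R=echo -> take RIGHT -> echo
i=1: L=delta R=delta -> agree -> delta
i=2: L=hotel R=hotel -> agree -> hotel
i=3: L=foxtrot=BASE, R=echo -> take RIGHT -> echo
i=4: L=hotel R=hotel -> agree -> hotel
i=5: L=charlie R=charlie -> agree -> charlie
i=6: L=echo=BASE, R=foxtrot -> take RIGHT -> foxtrot
i=7: L=delta R=delta -> agree -> delta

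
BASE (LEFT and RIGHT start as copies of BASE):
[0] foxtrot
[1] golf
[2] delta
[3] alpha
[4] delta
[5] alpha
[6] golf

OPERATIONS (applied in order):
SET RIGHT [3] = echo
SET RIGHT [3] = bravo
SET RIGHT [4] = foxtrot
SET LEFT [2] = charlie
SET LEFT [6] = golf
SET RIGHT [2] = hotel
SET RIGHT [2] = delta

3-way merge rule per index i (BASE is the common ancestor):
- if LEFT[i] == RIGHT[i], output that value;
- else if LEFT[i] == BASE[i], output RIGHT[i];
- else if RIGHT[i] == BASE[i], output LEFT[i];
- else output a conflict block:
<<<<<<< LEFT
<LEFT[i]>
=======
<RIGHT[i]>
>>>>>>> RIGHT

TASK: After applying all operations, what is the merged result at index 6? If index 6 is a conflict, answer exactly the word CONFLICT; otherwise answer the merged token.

Answer: golf

Derivation:
Final LEFT:  [foxtrot, golf, charlie, alpha, delta, alpha, golf]
Final RIGHT: [foxtrot, golf, delta, bravo, foxtrot, alpha, golf]
i=0: L=foxtrot R=foxtrot -> agree -> foxtrot
i=1: L=golf R=golf -> agree -> golf
i=2: L=charlie, R=delta=BASE -> take LEFT -> charlie
i=3: L=alpha=BASE, R=bravo -> take RIGHT -> bravo
i=4: L=delta=BASE, R=foxtrot -> take RIGHT -> foxtrot
i=5: L=alpha R=alpha -> agree -> alpha
i=6: L=golf R=golf -> agree -> golf
Index 6 -> golf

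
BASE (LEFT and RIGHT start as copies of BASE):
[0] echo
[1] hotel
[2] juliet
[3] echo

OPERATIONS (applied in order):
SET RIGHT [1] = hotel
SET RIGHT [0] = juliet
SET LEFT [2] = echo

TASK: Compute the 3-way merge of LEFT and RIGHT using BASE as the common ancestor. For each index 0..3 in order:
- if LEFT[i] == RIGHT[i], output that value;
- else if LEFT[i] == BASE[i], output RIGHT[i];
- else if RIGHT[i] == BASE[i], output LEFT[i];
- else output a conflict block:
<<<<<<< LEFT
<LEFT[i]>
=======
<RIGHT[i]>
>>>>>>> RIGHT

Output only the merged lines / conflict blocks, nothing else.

Final LEFT:  [echo, hotel, echo, echo]
Final RIGHT: [juliet, hotel, juliet, echo]
i=0: L=echo=BASE, R=juliet -> take RIGHT -> juliet
i=1: L=hotel R=hotel -> agree -> hotel
i=2: L=echo, R=juliet=BASE -> take LEFT -> echo
i=3: L=echo R=echo -> agree -> echo

Answer: juliet
hotel
echo
echo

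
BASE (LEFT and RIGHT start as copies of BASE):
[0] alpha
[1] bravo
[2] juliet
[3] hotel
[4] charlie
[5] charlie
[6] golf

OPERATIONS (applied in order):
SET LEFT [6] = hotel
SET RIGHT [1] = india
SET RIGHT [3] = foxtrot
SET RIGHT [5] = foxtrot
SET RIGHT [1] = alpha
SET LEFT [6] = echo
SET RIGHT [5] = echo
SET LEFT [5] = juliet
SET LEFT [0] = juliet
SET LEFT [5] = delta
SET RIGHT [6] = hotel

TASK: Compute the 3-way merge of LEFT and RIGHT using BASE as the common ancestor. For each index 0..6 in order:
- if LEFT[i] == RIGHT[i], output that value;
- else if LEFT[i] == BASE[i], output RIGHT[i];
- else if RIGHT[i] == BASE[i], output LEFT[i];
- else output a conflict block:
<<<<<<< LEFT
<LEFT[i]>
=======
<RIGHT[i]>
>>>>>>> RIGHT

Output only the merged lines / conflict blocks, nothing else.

Answer: juliet
alpha
juliet
foxtrot
charlie
<<<<<<< LEFT
delta
=======
echo
>>>>>>> RIGHT
<<<<<<< LEFT
echo
=======
hotel
>>>>>>> RIGHT

Derivation:
Final LEFT:  [juliet, bravo, juliet, hotel, charlie, delta, echo]
Final RIGHT: [alpha, alpha, juliet, foxtrot, charlie, echo, hotel]
i=0: L=juliet, R=alpha=BASE -> take LEFT -> juliet
i=1: L=bravo=BASE, R=alpha -> take RIGHT -> alpha
i=2: L=juliet R=juliet -> agree -> juliet
i=3: L=hotel=BASE, R=foxtrot -> take RIGHT -> foxtrot
i=4: L=charlie R=charlie -> agree -> charlie
i=5: BASE=charlie L=delta R=echo all differ -> CONFLICT
i=6: BASE=golf L=echo R=hotel all differ -> CONFLICT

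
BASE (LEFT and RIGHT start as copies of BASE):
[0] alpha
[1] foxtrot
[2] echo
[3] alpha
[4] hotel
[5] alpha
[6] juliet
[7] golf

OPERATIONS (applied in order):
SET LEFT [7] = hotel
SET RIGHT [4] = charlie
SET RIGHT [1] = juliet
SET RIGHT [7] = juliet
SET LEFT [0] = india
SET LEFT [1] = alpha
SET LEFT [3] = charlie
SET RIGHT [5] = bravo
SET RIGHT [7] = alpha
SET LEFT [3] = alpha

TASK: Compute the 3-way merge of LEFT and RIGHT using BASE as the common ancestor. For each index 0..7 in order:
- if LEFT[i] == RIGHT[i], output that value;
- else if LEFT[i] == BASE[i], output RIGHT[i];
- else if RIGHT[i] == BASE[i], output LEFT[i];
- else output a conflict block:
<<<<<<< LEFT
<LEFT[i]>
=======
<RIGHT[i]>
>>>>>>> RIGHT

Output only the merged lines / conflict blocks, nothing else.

Final LEFT:  [india, alpha, echo, alpha, hotel, alpha, juliet, hotel]
Final RIGHT: [alpha, juliet, echo, alpha, charlie, bravo, juliet, alpha]
i=0: L=india, R=alpha=BASE -> take LEFT -> india
i=1: BASE=foxtrot L=alpha R=juliet all differ -> CONFLICT
i=2: L=echo R=echo -> agree -> echo
i=3: L=alpha R=alpha -> agree -> alpha
i=4: L=hotel=BASE, R=charlie -> take RIGHT -> charlie
i=5: L=alpha=BASE, R=bravo -> take RIGHT -> bravo
i=6: L=juliet R=juliet -> agree -> juliet
i=7: BASE=golf L=hotel R=alpha all differ -> CONFLICT

Answer: india
<<<<<<< LEFT
alpha
=======
juliet
>>>>>>> RIGHT
echo
alpha
charlie
bravo
juliet
<<<<<<< LEFT
hotel
=======
alpha
>>>>>>> RIGHT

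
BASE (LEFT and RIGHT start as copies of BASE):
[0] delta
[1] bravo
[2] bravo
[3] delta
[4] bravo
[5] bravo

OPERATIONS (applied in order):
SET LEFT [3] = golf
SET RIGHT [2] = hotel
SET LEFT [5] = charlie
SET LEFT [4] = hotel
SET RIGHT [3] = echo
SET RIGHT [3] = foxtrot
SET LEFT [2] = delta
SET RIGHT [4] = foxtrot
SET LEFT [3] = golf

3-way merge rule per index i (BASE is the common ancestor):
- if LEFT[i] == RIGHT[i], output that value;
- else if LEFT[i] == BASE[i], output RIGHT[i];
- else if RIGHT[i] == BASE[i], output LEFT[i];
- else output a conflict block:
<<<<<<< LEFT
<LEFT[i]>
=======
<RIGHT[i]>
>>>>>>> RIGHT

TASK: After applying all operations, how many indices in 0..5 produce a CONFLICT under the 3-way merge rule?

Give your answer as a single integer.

Final LEFT:  [delta, bravo, delta, golf, hotel, charlie]
Final RIGHT: [delta, bravo, hotel, foxtrot, foxtrot, bravo]
i=0: L=delta R=delta -> agree -> delta
i=1: L=bravo R=bravo -> agree -> bravo
i=2: BASE=bravo L=delta R=hotel all differ -> CONFLICT
i=3: BASE=delta L=golf R=foxtrot all differ -> CONFLICT
i=4: BASE=bravo L=hotel R=foxtrot all differ -> CONFLICT
i=5: L=charlie, R=bravo=BASE -> take LEFT -> charlie
Conflict count: 3

Answer: 3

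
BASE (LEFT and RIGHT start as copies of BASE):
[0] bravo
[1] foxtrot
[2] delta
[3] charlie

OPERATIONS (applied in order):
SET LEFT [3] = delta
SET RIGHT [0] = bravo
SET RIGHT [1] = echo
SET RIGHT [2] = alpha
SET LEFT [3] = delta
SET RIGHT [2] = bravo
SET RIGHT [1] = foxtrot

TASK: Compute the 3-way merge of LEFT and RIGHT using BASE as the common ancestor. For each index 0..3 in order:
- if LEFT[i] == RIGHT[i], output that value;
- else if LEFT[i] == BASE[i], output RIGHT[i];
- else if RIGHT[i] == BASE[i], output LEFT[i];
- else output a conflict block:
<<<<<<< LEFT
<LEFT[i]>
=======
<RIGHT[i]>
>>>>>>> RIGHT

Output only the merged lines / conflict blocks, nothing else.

Answer: bravo
foxtrot
bravo
delta

Derivation:
Final LEFT:  [bravo, foxtrot, delta, delta]
Final RIGHT: [bravo, foxtrot, bravo, charlie]
i=0: L=bravo R=bravo -> agree -> bravo
i=1: L=foxtrot R=foxtrot -> agree -> foxtrot
i=2: L=delta=BASE, R=bravo -> take RIGHT -> bravo
i=3: L=delta, R=charlie=BASE -> take LEFT -> delta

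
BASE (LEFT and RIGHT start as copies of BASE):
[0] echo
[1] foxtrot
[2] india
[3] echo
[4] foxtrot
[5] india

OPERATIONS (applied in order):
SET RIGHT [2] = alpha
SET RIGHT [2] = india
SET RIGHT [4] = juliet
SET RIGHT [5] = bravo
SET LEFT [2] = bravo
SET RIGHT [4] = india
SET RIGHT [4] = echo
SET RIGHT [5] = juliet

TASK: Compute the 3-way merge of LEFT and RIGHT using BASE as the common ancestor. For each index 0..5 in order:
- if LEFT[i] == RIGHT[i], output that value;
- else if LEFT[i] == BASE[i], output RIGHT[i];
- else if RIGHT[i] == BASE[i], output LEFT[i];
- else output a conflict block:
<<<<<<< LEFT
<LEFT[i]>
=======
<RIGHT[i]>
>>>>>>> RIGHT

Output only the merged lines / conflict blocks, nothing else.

Final LEFT:  [echo, foxtrot, bravo, echo, foxtrot, india]
Final RIGHT: [echo, foxtrot, india, echo, echo, juliet]
i=0: L=echo R=echo -> agree -> echo
i=1: L=foxtrot R=foxtrot -> agree -> foxtrot
i=2: L=bravo, R=india=BASE -> take LEFT -> bravo
i=3: L=echo R=echo -> agree -> echo
i=4: L=foxtrot=BASE, R=echo -> take RIGHT -> echo
i=5: L=india=BASE, R=juliet -> take RIGHT -> juliet

Answer: echo
foxtrot
bravo
echo
echo
juliet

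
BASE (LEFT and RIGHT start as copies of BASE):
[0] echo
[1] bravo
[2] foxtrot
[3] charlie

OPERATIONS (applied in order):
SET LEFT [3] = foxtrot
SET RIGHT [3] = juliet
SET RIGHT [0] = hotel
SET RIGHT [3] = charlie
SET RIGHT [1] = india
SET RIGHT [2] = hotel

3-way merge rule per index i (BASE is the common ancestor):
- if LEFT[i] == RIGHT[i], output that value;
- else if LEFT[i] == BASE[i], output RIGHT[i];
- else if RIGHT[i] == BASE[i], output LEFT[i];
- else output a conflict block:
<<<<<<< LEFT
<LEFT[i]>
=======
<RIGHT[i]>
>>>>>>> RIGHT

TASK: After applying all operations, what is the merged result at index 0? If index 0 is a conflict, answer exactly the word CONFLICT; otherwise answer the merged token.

Answer: hotel

Derivation:
Final LEFT:  [echo, bravo, foxtrot, foxtrot]
Final RIGHT: [hotel, india, hotel, charlie]
i=0: L=echo=BASE, R=hotel -> take RIGHT -> hotel
i=1: L=bravo=BASE, R=india -> take RIGHT -> india
i=2: L=foxtrot=BASE, R=hotel -> take RIGHT -> hotel
i=3: L=foxtrot, R=charlie=BASE -> take LEFT -> foxtrot
Index 0 -> hotel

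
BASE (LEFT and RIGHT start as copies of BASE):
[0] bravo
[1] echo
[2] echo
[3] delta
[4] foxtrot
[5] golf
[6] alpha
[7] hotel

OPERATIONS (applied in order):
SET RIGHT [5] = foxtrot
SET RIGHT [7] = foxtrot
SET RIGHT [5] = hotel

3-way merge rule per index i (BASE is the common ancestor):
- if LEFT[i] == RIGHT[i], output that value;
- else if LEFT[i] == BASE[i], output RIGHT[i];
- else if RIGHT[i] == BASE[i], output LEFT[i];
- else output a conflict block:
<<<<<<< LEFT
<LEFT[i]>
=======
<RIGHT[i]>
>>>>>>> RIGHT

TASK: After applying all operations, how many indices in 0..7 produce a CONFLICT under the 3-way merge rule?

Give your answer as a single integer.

Answer: 0

Derivation:
Final LEFT:  [bravo, echo, echo, delta, foxtrot, golf, alpha, hotel]
Final RIGHT: [bravo, echo, echo, delta, foxtrot, hotel, alpha, foxtrot]
i=0: L=bravo R=bravo -> agree -> bravo
i=1: L=echo R=echo -> agree -> echo
i=2: L=echo R=echo -> agree -> echo
i=3: L=delta R=delta -> agree -> delta
i=4: L=foxtrot R=foxtrot -> agree -> foxtrot
i=5: L=golf=BASE, R=hotel -> take RIGHT -> hotel
i=6: L=alpha R=alpha -> agree -> alpha
i=7: L=hotel=BASE, R=foxtrot -> take RIGHT -> foxtrot
Conflict count: 0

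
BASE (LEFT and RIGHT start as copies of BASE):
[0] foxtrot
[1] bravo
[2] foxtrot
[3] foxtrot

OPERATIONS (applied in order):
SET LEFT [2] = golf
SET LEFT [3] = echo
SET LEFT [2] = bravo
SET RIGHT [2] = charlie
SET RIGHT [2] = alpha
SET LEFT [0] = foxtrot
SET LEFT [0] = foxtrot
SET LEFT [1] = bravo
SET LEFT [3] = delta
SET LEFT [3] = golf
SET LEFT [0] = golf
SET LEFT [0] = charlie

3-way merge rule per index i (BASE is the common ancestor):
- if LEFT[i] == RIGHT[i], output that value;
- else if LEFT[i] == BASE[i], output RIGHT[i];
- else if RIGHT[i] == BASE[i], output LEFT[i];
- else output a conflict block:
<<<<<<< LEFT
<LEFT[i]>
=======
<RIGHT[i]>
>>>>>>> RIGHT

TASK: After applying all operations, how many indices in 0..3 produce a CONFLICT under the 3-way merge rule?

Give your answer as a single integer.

Answer: 1

Derivation:
Final LEFT:  [charlie, bravo, bravo, golf]
Final RIGHT: [foxtrot, bravo, alpha, foxtrot]
i=0: L=charlie, R=foxtrot=BASE -> take LEFT -> charlie
i=1: L=bravo R=bravo -> agree -> bravo
i=2: BASE=foxtrot L=bravo R=alpha all differ -> CONFLICT
i=3: L=golf, R=foxtrot=BASE -> take LEFT -> golf
Conflict count: 1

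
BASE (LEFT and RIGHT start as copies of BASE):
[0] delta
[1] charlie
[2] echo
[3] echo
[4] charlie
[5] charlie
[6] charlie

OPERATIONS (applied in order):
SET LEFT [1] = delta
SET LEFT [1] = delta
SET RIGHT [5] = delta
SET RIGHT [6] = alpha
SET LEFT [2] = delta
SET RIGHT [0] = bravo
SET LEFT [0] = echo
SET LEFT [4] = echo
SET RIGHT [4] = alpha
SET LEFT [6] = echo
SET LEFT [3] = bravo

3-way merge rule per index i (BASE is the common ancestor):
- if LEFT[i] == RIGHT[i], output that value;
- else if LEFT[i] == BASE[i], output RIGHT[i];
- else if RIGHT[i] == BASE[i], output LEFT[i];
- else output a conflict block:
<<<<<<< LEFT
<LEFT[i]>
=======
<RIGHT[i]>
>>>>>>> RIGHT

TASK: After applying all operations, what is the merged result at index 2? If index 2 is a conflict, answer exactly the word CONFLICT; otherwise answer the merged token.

Final LEFT:  [echo, delta, delta, bravo, echo, charlie, echo]
Final RIGHT: [bravo, charlie, echo, echo, alpha, delta, alpha]
i=0: BASE=delta L=echo R=bravo all differ -> CONFLICT
i=1: L=delta, R=charlie=BASE -> take LEFT -> delta
i=2: L=delta, R=echo=BASE -> take LEFT -> delta
i=3: L=bravo, R=echo=BASE -> take LEFT -> bravo
i=4: BASE=charlie L=echo R=alpha all differ -> CONFLICT
i=5: L=charlie=BASE, R=delta -> take RIGHT -> delta
i=6: BASE=charlie L=echo R=alpha all differ -> CONFLICT
Index 2 -> delta

Answer: delta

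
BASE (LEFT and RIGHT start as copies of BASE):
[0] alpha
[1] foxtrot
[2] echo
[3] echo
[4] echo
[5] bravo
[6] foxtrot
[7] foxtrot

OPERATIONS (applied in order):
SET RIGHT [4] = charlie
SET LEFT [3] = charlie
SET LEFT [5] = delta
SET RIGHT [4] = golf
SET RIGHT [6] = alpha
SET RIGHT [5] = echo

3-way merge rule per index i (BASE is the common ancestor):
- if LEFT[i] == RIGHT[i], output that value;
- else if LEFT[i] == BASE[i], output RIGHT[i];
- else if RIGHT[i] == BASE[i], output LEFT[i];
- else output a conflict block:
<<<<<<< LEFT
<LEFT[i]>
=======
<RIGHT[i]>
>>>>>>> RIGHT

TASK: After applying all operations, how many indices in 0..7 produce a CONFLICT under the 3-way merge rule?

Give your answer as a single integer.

Final LEFT:  [alpha, foxtrot, echo, charlie, echo, delta, foxtrot, foxtrot]
Final RIGHT: [alpha, foxtrot, echo, echo, golf, echo, alpha, foxtrot]
i=0: L=alpha R=alpha -> agree -> alpha
i=1: L=foxtrot R=foxtrot -> agree -> foxtrot
i=2: L=echo R=echo -> agree -> echo
i=3: L=charlie, R=echo=BASE -> take LEFT -> charlie
i=4: L=echo=BASE, R=golf -> take RIGHT -> golf
i=5: BASE=bravo L=delta R=echo all differ -> CONFLICT
i=6: L=foxtrot=BASE, R=alpha -> take RIGHT -> alpha
i=7: L=foxtrot R=foxtrot -> agree -> foxtrot
Conflict count: 1

Answer: 1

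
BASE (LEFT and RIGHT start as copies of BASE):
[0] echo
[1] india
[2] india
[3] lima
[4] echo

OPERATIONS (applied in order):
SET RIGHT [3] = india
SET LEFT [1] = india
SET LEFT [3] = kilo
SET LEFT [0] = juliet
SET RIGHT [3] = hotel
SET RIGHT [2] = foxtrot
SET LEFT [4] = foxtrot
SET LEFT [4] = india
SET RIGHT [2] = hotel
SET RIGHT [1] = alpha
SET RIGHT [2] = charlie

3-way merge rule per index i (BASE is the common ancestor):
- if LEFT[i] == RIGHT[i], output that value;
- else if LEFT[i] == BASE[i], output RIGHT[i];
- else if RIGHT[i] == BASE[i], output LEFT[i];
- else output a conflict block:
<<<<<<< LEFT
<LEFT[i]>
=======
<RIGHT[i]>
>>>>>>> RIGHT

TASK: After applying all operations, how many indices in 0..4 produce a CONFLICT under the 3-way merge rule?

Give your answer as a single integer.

Final LEFT:  [juliet, india, india, kilo, india]
Final RIGHT: [echo, alpha, charlie, hotel, echo]
i=0: L=juliet, R=echo=BASE -> take LEFT -> juliet
i=1: L=india=BASE, R=alpha -> take RIGHT -> alpha
i=2: L=india=BASE, R=charlie -> take RIGHT -> charlie
i=3: BASE=lima L=kilo R=hotel all differ -> CONFLICT
i=4: L=india, R=echo=BASE -> take LEFT -> india
Conflict count: 1

Answer: 1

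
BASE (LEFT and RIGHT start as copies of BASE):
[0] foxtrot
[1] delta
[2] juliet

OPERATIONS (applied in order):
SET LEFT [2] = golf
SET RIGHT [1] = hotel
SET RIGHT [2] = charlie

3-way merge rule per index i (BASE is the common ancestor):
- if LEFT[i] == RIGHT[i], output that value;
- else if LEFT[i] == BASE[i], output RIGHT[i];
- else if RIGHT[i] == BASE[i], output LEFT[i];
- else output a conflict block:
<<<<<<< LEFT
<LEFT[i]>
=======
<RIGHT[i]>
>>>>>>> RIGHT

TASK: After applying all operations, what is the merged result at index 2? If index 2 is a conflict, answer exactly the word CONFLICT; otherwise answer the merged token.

Answer: CONFLICT

Derivation:
Final LEFT:  [foxtrot, delta, golf]
Final RIGHT: [foxtrot, hotel, charlie]
i=0: L=foxtrot R=foxtrot -> agree -> foxtrot
i=1: L=delta=BASE, R=hotel -> take RIGHT -> hotel
i=2: BASE=juliet L=golf R=charlie all differ -> CONFLICT
Index 2 -> CONFLICT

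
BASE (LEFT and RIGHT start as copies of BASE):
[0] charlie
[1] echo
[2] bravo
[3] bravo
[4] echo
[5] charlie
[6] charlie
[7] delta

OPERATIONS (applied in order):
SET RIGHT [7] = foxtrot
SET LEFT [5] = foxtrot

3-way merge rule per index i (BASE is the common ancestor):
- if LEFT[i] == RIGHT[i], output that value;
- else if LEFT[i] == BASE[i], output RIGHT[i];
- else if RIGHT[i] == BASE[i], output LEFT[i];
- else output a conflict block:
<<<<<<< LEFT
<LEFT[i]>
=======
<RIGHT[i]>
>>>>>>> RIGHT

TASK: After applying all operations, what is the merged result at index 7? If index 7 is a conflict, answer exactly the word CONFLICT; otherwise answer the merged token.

Final LEFT:  [charlie, echo, bravo, bravo, echo, foxtrot, charlie, delta]
Final RIGHT: [charlie, echo, bravo, bravo, echo, charlie, charlie, foxtrot]
i=0: L=charlie R=charlie -> agree -> charlie
i=1: L=echo R=echo -> agree -> echo
i=2: L=bravo R=bravo -> agree -> bravo
i=3: L=bravo R=bravo -> agree -> bravo
i=4: L=echo R=echo -> agree -> echo
i=5: L=foxtrot, R=charlie=BASE -> take LEFT -> foxtrot
i=6: L=charlie R=charlie -> agree -> charlie
i=7: L=delta=BASE, R=foxtrot -> take RIGHT -> foxtrot
Index 7 -> foxtrot

Answer: foxtrot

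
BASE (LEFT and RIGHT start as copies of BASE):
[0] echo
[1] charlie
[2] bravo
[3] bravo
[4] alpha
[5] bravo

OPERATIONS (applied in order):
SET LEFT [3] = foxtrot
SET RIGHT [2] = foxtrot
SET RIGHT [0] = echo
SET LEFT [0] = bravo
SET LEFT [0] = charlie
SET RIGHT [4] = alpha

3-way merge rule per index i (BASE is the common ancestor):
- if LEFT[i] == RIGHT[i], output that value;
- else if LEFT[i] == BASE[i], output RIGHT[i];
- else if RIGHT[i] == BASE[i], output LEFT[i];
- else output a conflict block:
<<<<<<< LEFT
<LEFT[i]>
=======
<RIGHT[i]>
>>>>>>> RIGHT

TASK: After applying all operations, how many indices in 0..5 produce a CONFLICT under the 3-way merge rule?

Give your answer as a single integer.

Final LEFT:  [charlie, charlie, bravo, foxtrot, alpha, bravo]
Final RIGHT: [echo, charlie, foxtrot, bravo, alpha, bravo]
i=0: L=charlie, R=echo=BASE -> take LEFT -> charlie
i=1: L=charlie R=charlie -> agree -> charlie
i=2: L=bravo=BASE, R=foxtrot -> take RIGHT -> foxtrot
i=3: L=foxtrot, R=bravo=BASE -> take LEFT -> foxtrot
i=4: L=alpha R=alpha -> agree -> alpha
i=5: L=bravo R=bravo -> agree -> bravo
Conflict count: 0

Answer: 0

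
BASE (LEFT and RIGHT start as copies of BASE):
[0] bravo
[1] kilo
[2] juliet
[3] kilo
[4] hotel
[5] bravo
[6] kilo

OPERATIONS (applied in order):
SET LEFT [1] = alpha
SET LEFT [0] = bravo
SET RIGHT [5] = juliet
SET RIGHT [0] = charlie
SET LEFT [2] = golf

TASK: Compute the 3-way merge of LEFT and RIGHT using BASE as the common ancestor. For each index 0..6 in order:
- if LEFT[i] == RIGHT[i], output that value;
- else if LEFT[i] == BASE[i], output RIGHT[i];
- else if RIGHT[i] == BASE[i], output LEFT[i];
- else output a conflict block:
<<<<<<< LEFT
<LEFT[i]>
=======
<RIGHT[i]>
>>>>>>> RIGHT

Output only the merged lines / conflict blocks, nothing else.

Answer: charlie
alpha
golf
kilo
hotel
juliet
kilo

Derivation:
Final LEFT:  [bravo, alpha, golf, kilo, hotel, bravo, kilo]
Final RIGHT: [charlie, kilo, juliet, kilo, hotel, juliet, kilo]
i=0: L=bravo=BASE, R=charlie -> take RIGHT -> charlie
i=1: L=alpha, R=kilo=BASE -> take LEFT -> alpha
i=2: L=golf, R=juliet=BASE -> take LEFT -> golf
i=3: L=kilo R=kilo -> agree -> kilo
i=4: L=hotel R=hotel -> agree -> hotel
i=5: L=bravo=BASE, R=juliet -> take RIGHT -> juliet
i=6: L=kilo R=kilo -> agree -> kilo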